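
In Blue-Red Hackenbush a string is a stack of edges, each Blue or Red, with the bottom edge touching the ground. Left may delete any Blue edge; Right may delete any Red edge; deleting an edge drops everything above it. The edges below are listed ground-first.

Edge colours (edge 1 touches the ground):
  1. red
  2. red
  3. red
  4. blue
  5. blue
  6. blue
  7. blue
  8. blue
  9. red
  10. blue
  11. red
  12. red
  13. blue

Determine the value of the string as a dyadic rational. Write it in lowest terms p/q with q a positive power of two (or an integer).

Build G(s[:k]) for k = 1..13, string s = red red red blue blue blue blue blue red blue red red blue.
edge 1 of 13 (red): { none | 0 } = -1
edge 2 of 13 (red): { none | -1,0 } = -2
edge 3 of 13 (red): { none | -2,-1,0 } = -3
edge 4 of 13 (blue): { -3 | -2,-1,0 } = -5/2
edge 5 of 13 (blue): { -3,-5/2 | -2,-1,0 } = -9/4
edge 6 of 13 (blue): { -3,-5/2,-9/4 | -2,-1,0 } = -17/8
edge 7 of 13 (blue): { -3,-5/2,-9/4,-17/8 | -2,-1,0 } = -33/16
edge 8 of 13 (blue): { -3,-5/2,-9/4,-17/8,-33/16 | -2,-1,0 } = -65/32
edge 9 of 13 (red): { -3,-5/2,-9/4,-17/8,-33/16 | -65/32,-2,-1,0 } = -131/64
edge 10 of 13 (blue): { -3,-5/2,-9/4,-17/8,-33/16,-131/64 | -65/32,-2,-1,0 } = -261/128
edge 11 of 13 (red): { -3,-5/2,-9/4,-17/8,-33/16,-131/64 | -261/128,-65/32,-2,-1,0 } = -523/256
edge 12 of 13 (red): { -3,-5/2,-9/4,-17/8,-33/16,-131/64 | -523/256,-261/128,-65/32,-2,-1,0 } = -1047/512
edge 13 of 13 (blue): { -3,-5/2,-9/4,-17/8,-33/16,-131/64,-1047/512 | -523/256,-261/128,-65/32,-2,-1,0 } = -2093/1024

-2093/1024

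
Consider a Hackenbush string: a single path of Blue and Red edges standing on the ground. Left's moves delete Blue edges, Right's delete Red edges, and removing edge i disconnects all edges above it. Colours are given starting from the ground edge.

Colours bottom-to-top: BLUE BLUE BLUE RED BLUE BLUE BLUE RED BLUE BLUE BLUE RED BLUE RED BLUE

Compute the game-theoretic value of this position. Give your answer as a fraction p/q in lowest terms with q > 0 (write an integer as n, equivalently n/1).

12011/4096

Recurse on prefixes of the 15-edge string BLUE BLUE BLUE RED BLUE BLUE BLUE RED BLUE BLUE BLUE RED BLUE RED BLUE:
G_1 [B]  L=[0]  R=[]  -> 1
G_2 [BB]  L=[0 1]  R=[]  -> 2
G_3 [BBB]  L=[0 1 2]  R=[]  -> 3
G_4 [BBBR]  L=[0 1 2]  R=[3]  -> 5/2
G_5 [BBBRB]  L=[0 1 2 5/2]  R=[3]  -> 11/4
G_6 [BBBRBB]  L=[0 1 2 5/2 11/4]  R=[3]  -> 23/8
G_7 [BBBRBBB]  L=[0 1 2 5/2 11/4 23/8]  R=[3]  -> 47/16
G_8 [BBBRBBBR]  L=[0 1 2 5/2 11/4 23/8]  R=[47/16 3]  -> 93/32
G_9 [BBBRBBBRB]  L=[0 1 2 5/2 11/4 23/8 93/32]  R=[47/16 3]  -> 187/64
G_10 [BBBRBBBRBB]  L=[0 1 2 5/2 11/4 23/8 93/32 187/64]  R=[47/16 3]  -> 375/128
G_11 [BBBRBBBRBBB]  L=[0 1 2 5/2 11/4 23/8 93/32 187/64 375/128]  R=[47/16 3]  -> 751/256
G_12 [BBBRBBBRBBBR]  L=[0 1 2 5/2 11/4 23/8 93/32 187/64 375/128]  R=[751/256 47/16 3]  -> 1501/512
G_13 [BBBRBBBRBBBRB]  L=[0 1 2 5/2 11/4 23/8 93/32 187/64 375/128 1501/512]  R=[751/256 47/16 3]  -> 3003/1024
G_14 [BBBRBBBRBBBRBR]  L=[0 1 2 5/2 11/4 23/8 93/32 187/64 375/128 1501/512]  R=[3003/1024 751/256 47/16 3]  -> 6005/2048
G_15 [BBBRBBBRBBBRBRB]  L=[0 1 2 5/2 11/4 23/8 93/32 187/64 375/128 1501/512 6005/2048]  R=[3003/1024 751/256 47/16 3]  -> 12011/4096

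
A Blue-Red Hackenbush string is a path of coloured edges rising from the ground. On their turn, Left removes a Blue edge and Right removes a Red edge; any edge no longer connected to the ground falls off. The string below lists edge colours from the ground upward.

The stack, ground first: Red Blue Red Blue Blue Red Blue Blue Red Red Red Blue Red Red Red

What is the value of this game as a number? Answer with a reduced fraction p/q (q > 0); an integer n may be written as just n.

R: Left { — }, Right { 0 } -> simplest -1
RB: Left { -1 }, Right { 0 } -> simplest -1/2
RBR: Left { -1 }, Right { -1/2, 0 } -> simplest -3/4
RBRB: Left { -1, -3/4 }, Right { -1/2, 0 } -> simplest -5/8
RBRBB: Left { -1, -3/4, -5/8 }, Right { -1/2, 0 } -> simplest -9/16
RBRBBR: Left { -1, -3/4, -5/8 }, Right { -9/16, -1/2, 0 } -> simplest -19/32
RBRBBRB: Left { -1, -3/4, -5/8, -19/32 }, Right { -9/16, -1/2, 0 } -> simplest -37/64
RBRBBRBB: Left { -1, -3/4, -5/8, -19/32, -37/64 }, Right { -9/16, -1/2, 0 } -> simplest -73/128
RBRBBRBBR: Left { -1, -3/4, -5/8, -19/32, -37/64 }, Right { -73/128, -9/16, -1/2, 0 } -> simplest -147/256
RBRBBRBBRR: Left { -1, -3/4, -5/8, -19/32, -37/64 }, Right { -147/256, -73/128, -9/16, -1/2, 0 } -> simplest -295/512
RBRBBRBBRRR: Left { -1, -3/4, -5/8, -19/32, -37/64 }, Right { -295/512, -147/256, -73/128, -9/16, -1/2, 0 } -> simplest -591/1024
RBRBBRBBRRRB: Left { -1, -3/4, -5/8, -19/32, -37/64, -591/1024 }, Right { -295/512, -147/256, -73/128, -9/16, -1/2, 0 } -> simplest -1181/2048
RBRBBRBBRRRBR: Left { -1, -3/4, -5/8, -19/32, -37/64, -591/1024 }, Right { -1181/2048, -295/512, -147/256, -73/128, -9/16, -1/2, 0 } -> simplest -2363/4096
RBRBBRBBRRRBRR: Left { -1, -3/4, -5/8, -19/32, -37/64, -591/1024 }, Right { -2363/4096, -1181/2048, -295/512, -147/256, -73/128, -9/16, -1/2, 0 } -> simplest -4727/8192
RBRBBRBBRRRBRRR: Left { -1, -3/4, -5/8, -19/32, -37/64, -591/1024 }, Right { -4727/8192, -2363/4096, -1181/2048, -295/512, -147/256, -73/128, -9/16, -1/2, 0 } -> simplest -9455/16384

-9455/16384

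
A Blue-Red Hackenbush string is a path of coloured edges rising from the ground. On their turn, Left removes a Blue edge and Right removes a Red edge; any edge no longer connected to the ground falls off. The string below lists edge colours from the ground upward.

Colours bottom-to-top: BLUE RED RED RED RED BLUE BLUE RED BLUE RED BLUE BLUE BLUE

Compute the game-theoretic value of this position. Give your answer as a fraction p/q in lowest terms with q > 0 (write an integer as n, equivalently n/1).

431/4096

val_1 [B]  L=[0]  R=[·]  gives 1
val_2 [BR]  L=[0]  R=[1]  gives 1/2
val_3 [BRR]  L=[0]  R=[1/2; 1]  gives 1/4
val_4 [BRRR]  L=[0]  R=[1/4; 1/2; 1]  gives 1/8
val_5 [BRRRR]  L=[0]  R=[1/8; 1/4; 1/2; 1]  gives 1/16
val_6 [BRRRRB]  L=[0; 1/16]  R=[1/8; 1/4; 1/2; 1]  gives 3/32
val_7 [BRRRRBB]  L=[0; 1/16; 3/32]  R=[1/8; 1/4; 1/2; 1]  gives 7/64
val_8 [BRRRRBBR]  L=[0; 1/16; 3/32]  R=[7/64; 1/8; 1/4; 1/2; 1]  gives 13/128
val_9 [BRRRRBBRB]  L=[0; 1/16; 3/32; 13/128]  R=[7/64; 1/8; 1/4; 1/2; 1]  gives 27/256
val_10 [BRRRRBBRBR]  L=[0; 1/16; 3/32; 13/128]  R=[27/256; 7/64; 1/8; 1/4; 1/2; 1]  gives 53/512
val_11 [BRRRRBBRBRB]  L=[0; 1/16; 3/32; 13/128; 53/512]  R=[27/256; 7/64; 1/8; 1/4; 1/2; 1]  gives 107/1024
val_12 [BRRRRBBRBRBB]  L=[0; 1/16; 3/32; 13/128; 53/512; 107/1024]  R=[27/256; 7/64; 1/8; 1/4; 1/2; 1]  gives 215/2048
val_13 [BRRRRBBRBRBBB]  L=[0; 1/16; 3/32; 13/128; 53/512; 107/1024; 215/2048]  R=[27/256; 7/64; 1/8; 1/4; 1/2; 1]  gives 431/4096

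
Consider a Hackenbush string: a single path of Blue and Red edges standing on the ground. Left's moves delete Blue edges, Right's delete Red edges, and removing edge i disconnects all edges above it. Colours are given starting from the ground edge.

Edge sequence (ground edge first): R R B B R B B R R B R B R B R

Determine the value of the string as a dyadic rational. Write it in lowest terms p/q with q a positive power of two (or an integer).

-10667/8192

edge 1 of 15 (R): { ∅ | 0 } → -1
edge 2 of 15 (R): { ∅ | -1, 0 } → -2
edge 3 of 15 (B): { -2 | -1, 0 } → -3/2
edge 4 of 15 (B): { -2, -3/2 | -1, 0 } → -5/4
edge 5 of 15 (R): { -2, -3/2 | -5/4, -1, 0 } → -11/8
edge 6 of 15 (B): { -2, -3/2, -11/8 | -5/4, -1, 0 } → -21/16
edge 7 of 15 (B): { -2, -3/2, -11/8, -21/16 | -5/4, -1, 0 } → -41/32
edge 8 of 15 (R): { -2, -3/2, -11/8, -21/16 | -41/32, -5/4, -1, 0 } → -83/64
edge 9 of 15 (R): { -2, -3/2, -11/8, -21/16 | -83/64, -41/32, -5/4, -1, 0 } → -167/128
edge 10 of 15 (B): { -2, -3/2, -11/8, -21/16, -167/128 | -83/64, -41/32, -5/4, -1, 0 } → -333/256
edge 11 of 15 (R): { -2, -3/2, -11/8, -21/16, -167/128 | -333/256, -83/64, -41/32, -5/4, -1, 0 } → -667/512
edge 12 of 15 (B): { -2, -3/2, -11/8, -21/16, -167/128, -667/512 | -333/256, -83/64, -41/32, -5/4, -1, 0 } → -1333/1024
edge 13 of 15 (R): { -2, -3/2, -11/8, -21/16, -167/128, -667/512 | -1333/1024, -333/256, -83/64, -41/32, -5/4, -1, 0 } → -2667/2048
edge 14 of 15 (B): { -2, -3/2, -11/8, -21/16, -167/128, -667/512, -2667/2048 | -1333/1024, -333/256, -83/64, -41/32, -5/4, -1, 0 } → -5333/4096
edge 15 of 15 (R): { -2, -3/2, -11/8, -21/16, -167/128, -667/512, -2667/2048 | -5333/4096, -1333/1024, -333/256, -83/64, -41/32, -5/4, -1, 0 } → -10667/8192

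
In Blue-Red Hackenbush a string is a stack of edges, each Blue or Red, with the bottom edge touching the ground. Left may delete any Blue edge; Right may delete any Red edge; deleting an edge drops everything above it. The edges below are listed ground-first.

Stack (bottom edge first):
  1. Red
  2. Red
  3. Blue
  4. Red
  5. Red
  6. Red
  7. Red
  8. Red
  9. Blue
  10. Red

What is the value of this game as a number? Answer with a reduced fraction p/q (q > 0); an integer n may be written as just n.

Recurse on prefixes of the 10-edge string Red Red Blue Red Red Red Red Red Blue Red:
R: Left { — }, Right { 0 } so simplest -1
RR: Left { — }, Right { -1; 0 } so simplest -2
RRB: Left { -2 }, Right { -1; 0 } so simplest -3/2
RRBR: Left { -2 }, Right { -3/2; -1; 0 } so simplest -7/4
RRBRR: Left { -2 }, Right { -7/4; -3/2; -1; 0 } so simplest -15/8
RRBRRR: Left { -2 }, Right { -15/8; -7/4; -3/2; -1; 0 } so simplest -31/16
RRBRRRR: Left { -2 }, Right { -31/16; -15/8; -7/4; -3/2; -1; 0 } so simplest -63/32
RRBRRRRR: Left { -2 }, Right { -63/32; -31/16; -15/8; -7/4; -3/2; -1; 0 } so simplest -127/64
RRBRRRRRB: Left { -2; -127/64 }, Right { -63/32; -31/16; -15/8; -7/4; -3/2; -1; 0 } so simplest -253/128
RRBRRRRRBR: Left { -2; -127/64 }, Right { -253/128; -63/32; -31/16; -15/8; -7/4; -3/2; -1; 0 } so simplest -507/256

-507/256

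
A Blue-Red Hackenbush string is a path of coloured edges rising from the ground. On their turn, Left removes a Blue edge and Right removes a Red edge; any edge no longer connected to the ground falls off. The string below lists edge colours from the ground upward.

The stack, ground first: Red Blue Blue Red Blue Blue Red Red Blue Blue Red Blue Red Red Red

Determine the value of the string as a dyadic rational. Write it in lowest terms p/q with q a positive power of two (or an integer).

-4911/16384

Build value(s[:k]) for k = 1..15, string s = Red Blue Blue Red Blue Blue Red Red Blue Blue Red Blue Red Red Red.
step 1: add Red to get R; options L={  } R={ 0 } => -1
step 2: add Blue to get RB; options L={ -1 } R={ 0 } => -1/2
step 3: add Blue to get RBB; options L={ -1; -1/2 } R={ 0 } => -1/4
step 4: add Red to get RBBR; options L={ -1; -1/2 } R={ -1/4; 0 } => -3/8
step 5: add Blue to get RBBRB; options L={ -1; -1/2; -3/8 } R={ -1/4; 0 } => -5/16
step 6: add Blue to get RBBRBB; options L={ -1; -1/2; -3/8; -5/16 } R={ -1/4; 0 } => -9/32
step 7: add Red to get RBBRBBR; options L={ -1; -1/2; -3/8; -5/16 } R={ -9/32; -1/4; 0 } => -19/64
step 8: add Red to get RBBRBBRR; options L={ -1; -1/2; -3/8; -5/16 } R={ -19/64; -9/32; -1/4; 0 } => -39/128
step 9: add Blue to get RBBRBBRRB; options L={ -1; -1/2; -3/8; -5/16; -39/128 } R={ -19/64; -9/32; -1/4; 0 } => -77/256
step 10: add Blue to get RBBRBBRRBB; options L={ -1; -1/2; -3/8; -5/16; -39/128; -77/256 } R={ -19/64; -9/32; -1/4; 0 } => -153/512
step 11: add Red to get RBBRBBRRBBR; options L={ -1; -1/2; -3/8; -5/16; -39/128; -77/256 } R={ -153/512; -19/64; -9/32; -1/4; 0 } => -307/1024
step 12: add Blue to get RBBRBBRRBBRB; options L={ -1; -1/2; -3/8; -5/16; -39/128; -77/256; -307/1024 } R={ -153/512; -19/64; -9/32; -1/4; 0 } => -613/2048
step 13: add Red to get RBBRBBRRBBRBR; options L={ -1; -1/2; -3/8; -5/16; -39/128; -77/256; -307/1024 } R={ -613/2048; -153/512; -19/64; -9/32; -1/4; 0 } => -1227/4096
step 14: add Red to get RBBRBBRRBBRBRR; options L={ -1; -1/2; -3/8; -5/16; -39/128; -77/256; -307/1024 } R={ -1227/4096; -613/2048; -153/512; -19/64; -9/32; -1/4; 0 } => -2455/8192
step 15: add Red to get RBBRBBRRBBRBRRR; options L={ -1; -1/2; -3/8; -5/16; -39/128; -77/256; -307/1024 } R={ -2455/8192; -1227/4096; -613/2048; -153/512; -19/64; -9/32; -1/4; 0 } => -4911/16384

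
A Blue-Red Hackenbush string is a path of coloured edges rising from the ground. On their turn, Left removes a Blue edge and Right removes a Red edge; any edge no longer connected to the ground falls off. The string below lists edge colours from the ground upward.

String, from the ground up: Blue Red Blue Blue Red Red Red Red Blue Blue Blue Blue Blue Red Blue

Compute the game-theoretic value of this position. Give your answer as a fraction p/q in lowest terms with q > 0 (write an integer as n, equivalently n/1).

12539/16384

value_1 [B]  L=[0]  R=[—]  gives 1
value_2 [BR]  L=[0]  R=[1]  gives 1/2
value_3 [BRB]  L=[0 1/2]  R=[1]  gives 3/4
value_4 [BRBB]  L=[0 1/2 3/4]  R=[1]  gives 7/8
value_5 [BRBBR]  L=[0 1/2 3/4]  R=[7/8 1]  gives 13/16
value_6 [BRBBRR]  L=[0 1/2 3/4]  R=[13/16 7/8 1]  gives 25/32
value_7 [BRBBRRR]  L=[0 1/2 3/4]  R=[25/32 13/16 7/8 1]  gives 49/64
value_8 [BRBBRRRR]  L=[0 1/2 3/4]  R=[49/64 25/32 13/16 7/8 1]  gives 97/128
value_9 [BRBBRRRRB]  L=[0 1/2 3/4 97/128]  R=[49/64 25/32 13/16 7/8 1]  gives 195/256
value_10 [BRBBRRRRBB]  L=[0 1/2 3/4 97/128 195/256]  R=[49/64 25/32 13/16 7/8 1]  gives 391/512
value_11 [BRBBRRRRBBB]  L=[0 1/2 3/4 97/128 195/256 391/512]  R=[49/64 25/32 13/16 7/8 1]  gives 783/1024
value_12 [BRBBRRRRBBBB]  L=[0 1/2 3/4 97/128 195/256 391/512 783/1024]  R=[49/64 25/32 13/16 7/8 1]  gives 1567/2048
value_13 [BRBBRRRRBBBBB]  L=[0 1/2 3/4 97/128 195/256 391/512 783/1024 1567/2048]  R=[49/64 25/32 13/16 7/8 1]  gives 3135/4096
value_14 [BRBBRRRRBBBBBR]  L=[0 1/2 3/4 97/128 195/256 391/512 783/1024 1567/2048]  R=[3135/4096 49/64 25/32 13/16 7/8 1]  gives 6269/8192
value_15 [BRBBRRRRBBBBBRB]  L=[0 1/2 3/4 97/128 195/256 391/512 783/1024 1567/2048 6269/8192]  R=[3135/4096 49/64 25/32 13/16 7/8 1]  gives 12539/16384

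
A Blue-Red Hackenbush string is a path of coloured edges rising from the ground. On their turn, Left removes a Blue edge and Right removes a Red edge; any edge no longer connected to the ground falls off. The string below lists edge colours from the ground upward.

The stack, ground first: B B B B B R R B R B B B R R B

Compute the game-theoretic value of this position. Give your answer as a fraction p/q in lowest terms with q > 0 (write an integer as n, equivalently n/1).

4467/1024

step 1: add B to get B; options L={ 0 } R={ none } gives 1
step 2: add B to get BB; options L={ 0, 1 } R={ none } gives 2
step 3: add B to get BBB; options L={ 0, 1, 2 } R={ none } gives 3
step 4: add B to get BBBB; options L={ 0, 1, 2, 3 } R={ none } gives 4
step 5: add B to get BBBBB; options L={ 0, 1, 2, 3, 4 } R={ none } gives 5
step 6: add R to get BBBBBR; options L={ 0, 1, 2, 3, 4 } R={ 5 } gives 9/2
step 7: add R to get BBBBBRR; options L={ 0, 1, 2, 3, 4 } R={ 9/2, 5 } gives 17/4
step 8: add B to get BBBBBRRB; options L={ 0, 1, 2, 3, 4, 17/4 } R={ 9/2, 5 } gives 35/8
step 9: add R to get BBBBBRRBR; options L={ 0, 1, 2, 3, 4, 17/4 } R={ 35/8, 9/2, 5 } gives 69/16
step 10: add B to get BBBBBRRBRB; options L={ 0, 1, 2, 3, 4, 17/4, 69/16 } R={ 35/8, 9/2, 5 } gives 139/32
step 11: add B to get BBBBBRRBRBB; options L={ 0, 1, 2, 3, 4, 17/4, 69/16, 139/32 } R={ 35/8, 9/2, 5 } gives 279/64
step 12: add B to get BBBBBRRBRBBB; options L={ 0, 1, 2, 3, 4, 17/4, 69/16, 139/32, 279/64 } R={ 35/8, 9/2, 5 } gives 559/128
step 13: add R to get BBBBBRRBRBBBR; options L={ 0, 1, 2, 3, 4, 17/4, 69/16, 139/32, 279/64 } R={ 559/128, 35/8, 9/2, 5 } gives 1117/256
step 14: add R to get BBBBBRRBRBBBRR; options L={ 0, 1, 2, 3, 4, 17/4, 69/16, 139/32, 279/64 } R={ 1117/256, 559/128, 35/8, 9/2, 5 } gives 2233/512
step 15: add B to get BBBBBRRBRBBBRRB; options L={ 0, 1, 2, 3, 4, 17/4, 69/16, 139/32, 279/64, 2233/512 } R={ 1117/256, 559/128, 35/8, 9/2, 5 } gives 4467/1024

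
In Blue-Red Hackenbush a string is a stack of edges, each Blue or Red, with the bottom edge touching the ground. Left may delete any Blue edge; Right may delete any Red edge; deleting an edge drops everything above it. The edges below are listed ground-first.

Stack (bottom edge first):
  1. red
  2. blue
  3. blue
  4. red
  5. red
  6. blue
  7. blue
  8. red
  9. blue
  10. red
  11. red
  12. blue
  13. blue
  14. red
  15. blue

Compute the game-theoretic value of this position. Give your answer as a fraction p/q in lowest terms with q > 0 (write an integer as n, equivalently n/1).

-6501/16384

Build v(s[:k]) for k = 1..15, string s = red blue blue red red blue blue red blue red red blue blue red blue.
r: Left { · }, Right { 0 } → simplest -1
rb: Left { -1 }, Right { 0 } → simplest -1/2
rbb: Left { -1,-1/2 }, Right { 0 } → simplest -1/4
rbbr: Left { -1,-1/2 }, Right { -1/4,0 } → simplest -3/8
rbbrr: Left { -1,-1/2 }, Right { -3/8,-1/4,0 } → simplest -7/16
rbbrrb: Left { -1,-1/2,-7/16 }, Right { -3/8,-1/4,0 } → simplest -13/32
rbbrrbb: Left { -1,-1/2,-7/16,-13/32 }, Right { -3/8,-1/4,0 } → simplest -25/64
rbbrrbbr: Left { -1,-1/2,-7/16,-13/32 }, Right { -25/64,-3/8,-1/4,0 } → simplest -51/128
rbbrrbbrb: Left { -1,-1/2,-7/16,-13/32,-51/128 }, Right { -25/64,-3/8,-1/4,0 } → simplest -101/256
rbbrrbbrbr: Left { -1,-1/2,-7/16,-13/32,-51/128 }, Right { -101/256,-25/64,-3/8,-1/4,0 } → simplest -203/512
rbbrrbbrbrr: Left { -1,-1/2,-7/16,-13/32,-51/128 }, Right { -203/512,-101/256,-25/64,-3/8,-1/4,0 } → simplest -407/1024
rbbrrbbrbrrb: Left { -1,-1/2,-7/16,-13/32,-51/128,-407/1024 }, Right { -203/512,-101/256,-25/64,-3/8,-1/4,0 } → simplest -813/2048
rbbrrbbrbrrbb: Left { -1,-1/2,-7/16,-13/32,-51/128,-407/1024,-813/2048 }, Right { -203/512,-101/256,-25/64,-3/8,-1/4,0 } → simplest -1625/4096
rbbrrbbrbrrbbr: Left { -1,-1/2,-7/16,-13/32,-51/128,-407/1024,-813/2048 }, Right { -1625/4096,-203/512,-101/256,-25/64,-3/8,-1/4,0 } → simplest -3251/8192
rbbrrbbrbrrbbrb: Left { -1,-1/2,-7/16,-13/32,-51/128,-407/1024,-813/2048,-3251/8192 }, Right { -1625/4096,-203/512,-101/256,-25/64,-3/8,-1/4,0 } → simplest -6501/16384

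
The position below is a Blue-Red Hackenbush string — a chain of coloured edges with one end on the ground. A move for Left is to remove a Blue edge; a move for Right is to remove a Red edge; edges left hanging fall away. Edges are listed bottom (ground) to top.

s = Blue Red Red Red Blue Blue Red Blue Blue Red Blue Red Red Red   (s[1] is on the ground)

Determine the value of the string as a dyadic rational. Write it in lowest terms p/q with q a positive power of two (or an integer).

1745/8192

G_1 [B]  L=[0]  R=[·]  → 1
G_2 [BR]  L=[0]  R=[1]  → 1/2
G_3 [BRR]  L=[0]  R=[1/2,1]  → 1/4
G_4 [BRRR]  L=[0]  R=[1/4,1/2,1]  → 1/8
G_5 [BRRRB]  L=[0,1/8]  R=[1/4,1/2,1]  → 3/16
G_6 [BRRRBB]  L=[0,1/8,3/16]  R=[1/4,1/2,1]  → 7/32
G_7 [BRRRBBR]  L=[0,1/8,3/16]  R=[7/32,1/4,1/2,1]  → 13/64
G_8 [BRRRBBRB]  L=[0,1/8,3/16,13/64]  R=[7/32,1/4,1/2,1]  → 27/128
G_9 [BRRRBBRBB]  L=[0,1/8,3/16,13/64,27/128]  R=[7/32,1/4,1/2,1]  → 55/256
G_10 [BRRRBBRBBR]  L=[0,1/8,3/16,13/64,27/128]  R=[55/256,7/32,1/4,1/2,1]  → 109/512
G_11 [BRRRBBRBBRB]  L=[0,1/8,3/16,13/64,27/128,109/512]  R=[55/256,7/32,1/4,1/2,1]  → 219/1024
G_12 [BRRRBBRBBRBR]  L=[0,1/8,3/16,13/64,27/128,109/512]  R=[219/1024,55/256,7/32,1/4,1/2,1]  → 437/2048
G_13 [BRRRBBRBBRBRR]  L=[0,1/8,3/16,13/64,27/128,109/512]  R=[437/2048,219/1024,55/256,7/32,1/4,1/2,1]  → 873/4096
G_14 [BRRRBBRBBRBRRR]  L=[0,1/8,3/16,13/64,27/128,109/512]  R=[873/4096,437/2048,219/1024,55/256,7/32,1/4,1/2,1]  → 1745/8192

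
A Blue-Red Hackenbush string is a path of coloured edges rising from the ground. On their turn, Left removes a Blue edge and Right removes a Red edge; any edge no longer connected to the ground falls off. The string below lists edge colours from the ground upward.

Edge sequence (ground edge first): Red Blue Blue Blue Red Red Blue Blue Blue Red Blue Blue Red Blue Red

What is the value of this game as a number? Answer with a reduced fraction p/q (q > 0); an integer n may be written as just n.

-3147/16384

edge 1 of 15 (Red): { ∅ | 0 } => -1
edge 2 of 15 (Blue): { -1 | 0 } => -1/2
edge 3 of 15 (Blue): { -1, -1/2 | 0 } => -1/4
edge 4 of 15 (Blue): { -1, -1/2, -1/4 | 0 } => -1/8
edge 5 of 15 (Red): { -1, -1/2, -1/4 | -1/8, 0 } => -3/16
edge 6 of 15 (Red): { -1, -1/2, -1/4 | -3/16, -1/8, 0 } => -7/32
edge 7 of 15 (Blue): { -1, -1/2, -1/4, -7/32 | -3/16, -1/8, 0 } => -13/64
edge 8 of 15 (Blue): { -1, -1/2, -1/4, -7/32, -13/64 | -3/16, -1/8, 0 } => -25/128
edge 9 of 15 (Blue): { -1, -1/2, -1/4, -7/32, -13/64, -25/128 | -3/16, -1/8, 0 } => -49/256
edge 10 of 15 (Red): { -1, -1/2, -1/4, -7/32, -13/64, -25/128 | -49/256, -3/16, -1/8, 0 } => -99/512
edge 11 of 15 (Blue): { -1, -1/2, -1/4, -7/32, -13/64, -25/128, -99/512 | -49/256, -3/16, -1/8, 0 } => -197/1024
edge 12 of 15 (Blue): { -1, -1/2, -1/4, -7/32, -13/64, -25/128, -99/512, -197/1024 | -49/256, -3/16, -1/8, 0 } => -393/2048
edge 13 of 15 (Red): { -1, -1/2, -1/4, -7/32, -13/64, -25/128, -99/512, -197/1024 | -393/2048, -49/256, -3/16, -1/8, 0 } => -787/4096
edge 14 of 15 (Blue): { -1, -1/2, -1/4, -7/32, -13/64, -25/128, -99/512, -197/1024, -787/4096 | -393/2048, -49/256, -3/16, -1/8, 0 } => -1573/8192
edge 15 of 15 (Red): { -1, -1/2, -1/4, -7/32, -13/64, -25/128, -99/512, -197/1024, -787/4096 | -1573/8192, -393/2048, -49/256, -3/16, -1/8, 0 } => -3147/16384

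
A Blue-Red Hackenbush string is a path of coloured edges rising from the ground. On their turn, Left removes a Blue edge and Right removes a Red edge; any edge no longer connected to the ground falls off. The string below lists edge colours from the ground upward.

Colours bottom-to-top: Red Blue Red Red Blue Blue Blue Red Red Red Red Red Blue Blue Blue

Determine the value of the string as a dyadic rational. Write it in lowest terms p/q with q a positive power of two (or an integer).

-12785/16384

Build v(s[:k]) for k = 1..15, string s = Red Blue Red Red Blue Blue Blue Red Red Red Red Red Blue Blue Blue.
step 1: add Red to get R; options L={ (no moves) } R={ 0 } so -1
step 2: add Blue to get RB; options L={ -1 } R={ 0 } so -1/2
step 3: add Red to get RBR; options L={ -1 } R={ -1/2, 0 } so -3/4
step 4: add Red to get RBRR; options L={ -1 } R={ -3/4, -1/2, 0 } so -7/8
step 5: add Blue to get RBRRB; options L={ -1, -7/8 } R={ -3/4, -1/2, 0 } so -13/16
step 6: add Blue to get RBRRBB; options L={ -1, -7/8, -13/16 } R={ -3/4, -1/2, 0 } so -25/32
step 7: add Blue to get RBRRBBB; options L={ -1, -7/8, -13/16, -25/32 } R={ -3/4, -1/2, 0 } so -49/64
step 8: add Red to get RBRRBBBR; options L={ -1, -7/8, -13/16, -25/32 } R={ -49/64, -3/4, -1/2, 0 } so -99/128
step 9: add Red to get RBRRBBBRR; options L={ -1, -7/8, -13/16, -25/32 } R={ -99/128, -49/64, -3/4, -1/2, 0 } so -199/256
step 10: add Red to get RBRRBBBRRR; options L={ -1, -7/8, -13/16, -25/32 } R={ -199/256, -99/128, -49/64, -3/4, -1/2, 0 } so -399/512
step 11: add Red to get RBRRBBBRRRR; options L={ -1, -7/8, -13/16, -25/32 } R={ -399/512, -199/256, -99/128, -49/64, -3/4, -1/2, 0 } so -799/1024
step 12: add Red to get RBRRBBBRRRRR; options L={ -1, -7/8, -13/16, -25/32 } R={ -799/1024, -399/512, -199/256, -99/128, -49/64, -3/4, -1/2, 0 } so -1599/2048
step 13: add Blue to get RBRRBBBRRRRRB; options L={ -1, -7/8, -13/16, -25/32, -1599/2048 } R={ -799/1024, -399/512, -199/256, -99/128, -49/64, -3/4, -1/2, 0 } so -3197/4096
step 14: add Blue to get RBRRBBBRRRRRBB; options L={ -1, -7/8, -13/16, -25/32, -1599/2048, -3197/4096 } R={ -799/1024, -399/512, -199/256, -99/128, -49/64, -3/4, -1/2, 0 } so -6393/8192
step 15: add Blue to get RBRRBBBRRRRRBBB; options L={ -1, -7/8, -13/16, -25/32, -1599/2048, -3197/4096, -6393/8192 } R={ -799/1024, -399/512, -199/256, -99/128, -49/64, -3/4, -1/2, 0 } so -12785/16384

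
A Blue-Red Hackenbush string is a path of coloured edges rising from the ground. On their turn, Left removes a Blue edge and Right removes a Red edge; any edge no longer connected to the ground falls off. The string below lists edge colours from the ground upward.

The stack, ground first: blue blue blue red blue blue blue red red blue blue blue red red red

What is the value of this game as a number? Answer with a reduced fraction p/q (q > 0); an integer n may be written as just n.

11889/4096

Build G(s[:k]) for k = 1..15, string s = blue blue blue red blue blue blue red red blue blue blue red red red.
1 of 15 · b · max L 0 · min R +∞ gives 1
2 of 15 · bb · max L 1 · min R +∞ gives 2
3 of 15 · bbb · max L 2 · min R +∞ gives 3
4 of 15 · bbbr · max L 2 · min R 3 gives 5/2
5 of 15 · bbbrb · max L 5/2 · min R 3 gives 11/4
6 of 15 · bbbrbb · max L 11/4 · min R 3 gives 23/8
7 of 15 · bbbrbbb · max L 23/8 · min R 3 gives 47/16
8 of 15 · bbbrbbbr · max L 23/8 · min R 47/16 gives 93/32
9 of 15 · bbbrbbbrr · max L 23/8 · min R 93/32 gives 185/64
10 of 15 · bbbrbbbrrb · max L 185/64 · min R 93/32 gives 371/128
11 of 15 · bbbrbbbrrbb · max L 371/128 · min R 93/32 gives 743/256
12 of 15 · bbbrbbbrrbbb · max L 743/256 · min R 93/32 gives 1487/512
13 of 15 · bbbrbbbrrbbbr · max L 743/256 · min R 1487/512 gives 2973/1024
14 of 15 · bbbrbbbrrbbbrr · max L 743/256 · min R 2973/1024 gives 5945/2048
15 of 15 · bbbrbbbrrbbbrrr · max L 743/256 · min R 5945/2048 gives 11889/4096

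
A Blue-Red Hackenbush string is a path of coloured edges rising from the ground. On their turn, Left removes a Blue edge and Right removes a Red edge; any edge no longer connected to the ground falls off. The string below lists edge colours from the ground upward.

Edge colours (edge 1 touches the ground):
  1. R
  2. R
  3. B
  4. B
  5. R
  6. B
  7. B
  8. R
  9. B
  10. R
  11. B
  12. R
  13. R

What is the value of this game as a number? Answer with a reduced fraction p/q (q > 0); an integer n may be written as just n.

-2647/2048

Recurse on prefixes of the 13-edge string R R B B R B B R B R B R R:
v(R) = { none | 0 } — -1
v(RR) = { none | -1; 0 } — -2
v(RRB) = { -2 | -1; 0 } — -3/2
v(RRBB) = { -2; -3/2 | -1; 0 } — -5/4
v(RRBBR) = { -2; -3/2 | -5/4; -1; 0 } — -11/8
v(RRBBRB) = { -2; -3/2; -11/8 | -5/4; -1; 0 } — -21/16
v(RRBBRBB) = { -2; -3/2; -11/8; -21/16 | -5/4; -1; 0 } — -41/32
v(RRBBRBBR) = { -2; -3/2; -11/8; -21/16 | -41/32; -5/4; -1; 0 } — -83/64
v(RRBBRBBRB) = { -2; -3/2; -11/8; -21/16; -83/64 | -41/32; -5/4; -1; 0 } — -165/128
v(RRBBRBBRBR) = { -2; -3/2; -11/8; -21/16; -83/64 | -165/128; -41/32; -5/4; -1; 0 } — -331/256
v(RRBBRBBRBRB) = { -2; -3/2; -11/8; -21/16; -83/64; -331/256 | -165/128; -41/32; -5/4; -1; 0 } — -661/512
v(RRBBRBBRBRBR) = { -2; -3/2; -11/8; -21/16; -83/64; -331/256 | -661/512; -165/128; -41/32; -5/4; -1; 0 } — -1323/1024
v(RRBBRBBRBRBRR) = { -2; -3/2; -11/8; -21/16; -83/64; -331/256 | -1323/1024; -661/512; -165/128; -41/32; -5/4; -1; 0 } — -2647/2048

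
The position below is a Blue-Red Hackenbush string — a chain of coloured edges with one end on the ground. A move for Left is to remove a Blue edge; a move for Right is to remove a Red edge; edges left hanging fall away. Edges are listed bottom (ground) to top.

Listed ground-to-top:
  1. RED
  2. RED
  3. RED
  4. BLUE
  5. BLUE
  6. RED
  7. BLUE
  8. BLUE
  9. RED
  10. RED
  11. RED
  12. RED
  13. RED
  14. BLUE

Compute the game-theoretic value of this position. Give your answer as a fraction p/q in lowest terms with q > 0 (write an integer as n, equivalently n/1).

Recurse on prefixes of the 14-edge string RED RED RED BLUE BLUE RED BLUE BLUE RED RED RED RED RED BLUE:
step 1: add RED to get R; options L={ ∅ } R={ 0 } = -1
step 2: add RED to get RR; options L={ ∅ } R={ -1; 0 } = -2
step 3: add RED to get RRR; options L={ ∅ } R={ -2; -1; 0 } = -3
step 4: add BLUE to get RRRB; options L={ -3 } R={ -2; -1; 0 } = -5/2
step 5: add BLUE to get RRRBB; options L={ -3; -5/2 } R={ -2; -1; 0 } = -9/4
step 6: add RED to get RRRBBR; options L={ -3; -5/2 } R={ -9/4; -2; -1; 0 } = -19/8
step 7: add BLUE to get RRRBBRB; options L={ -3; -5/2; -19/8 } R={ -9/4; -2; -1; 0 } = -37/16
step 8: add BLUE to get RRRBBRBB; options L={ -3; -5/2; -19/8; -37/16 } R={ -9/4; -2; -1; 0 } = -73/32
step 9: add RED to get RRRBBRBBR; options L={ -3; -5/2; -19/8; -37/16 } R={ -73/32; -9/4; -2; -1; 0 } = -147/64
step 10: add RED to get RRRBBRBBRR; options L={ -3; -5/2; -19/8; -37/16 } R={ -147/64; -73/32; -9/4; -2; -1; 0 } = -295/128
step 11: add RED to get RRRBBRBBRRR; options L={ -3; -5/2; -19/8; -37/16 } R={ -295/128; -147/64; -73/32; -9/4; -2; -1; 0 } = -591/256
step 12: add RED to get RRRBBRBBRRRR; options L={ -3; -5/2; -19/8; -37/16 } R={ -591/256; -295/128; -147/64; -73/32; -9/4; -2; -1; 0 } = -1183/512
step 13: add RED to get RRRBBRBBRRRRR; options L={ -3; -5/2; -19/8; -37/16 } R={ -1183/512; -591/256; -295/128; -147/64; -73/32; -9/4; -2; -1; 0 } = -2367/1024
step 14: add BLUE to get RRRBBRBBRRRRRB; options L={ -3; -5/2; -19/8; -37/16; -2367/1024 } R={ -1183/512; -591/256; -295/128; -147/64; -73/32; -9/4; -2; -1; 0 } = -4733/2048

-4733/2048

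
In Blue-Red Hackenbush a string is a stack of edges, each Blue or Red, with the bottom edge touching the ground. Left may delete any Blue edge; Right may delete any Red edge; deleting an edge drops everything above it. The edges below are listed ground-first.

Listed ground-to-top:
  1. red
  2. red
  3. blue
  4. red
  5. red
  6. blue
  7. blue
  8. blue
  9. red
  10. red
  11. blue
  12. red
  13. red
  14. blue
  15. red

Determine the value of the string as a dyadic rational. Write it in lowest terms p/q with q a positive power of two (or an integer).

-14555/8192

r: Left { ∅ }, Right { 0 } = simplest -1
rr: Left { ∅ }, Right { -1 0 } = simplest -2
rrb: Left { -2 }, Right { -1 0 } = simplest -3/2
rrbr: Left { -2 }, Right { -3/2 -1 0 } = simplest -7/4
rrbrr: Left { -2 }, Right { -7/4 -3/2 -1 0 } = simplest -15/8
rrbrrb: Left { -2 -15/8 }, Right { -7/4 -3/2 -1 0 } = simplest -29/16
rrbrrbb: Left { -2 -15/8 -29/16 }, Right { -7/4 -3/2 -1 0 } = simplest -57/32
rrbrrbbb: Left { -2 -15/8 -29/16 -57/32 }, Right { -7/4 -3/2 -1 0 } = simplest -113/64
rrbrrbbbr: Left { -2 -15/8 -29/16 -57/32 }, Right { -113/64 -7/4 -3/2 -1 0 } = simplest -227/128
rrbrrbbbrr: Left { -2 -15/8 -29/16 -57/32 }, Right { -227/128 -113/64 -7/4 -3/2 -1 0 } = simplest -455/256
rrbrrbbbrrb: Left { -2 -15/8 -29/16 -57/32 -455/256 }, Right { -227/128 -113/64 -7/4 -3/2 -1 0 } = simplest -909/512
rrbrrbbbrrbr: Left { -2 -15/8 -29/16 -57/32 -455/256 }, Right { -909/512 -227/128 -113/64 -7/4 -3/2 -1 0 } = simplest -1819/1024
rrbrrbbbrrbrr: Left { -2 -15/8 -29/16 -57/32 -455/256 }, Right { -1819/1024 -909/512 -227/128 -113/64 -7/4 -3/2 -1 0 } = simplest -3639/2048
rrbrrbbbrrbrrb: Left { -2 -15/8 -29/16 -57/32 -455/256 -3639/2048 }, Right { -1819/1024 -909/512 -227/128 -113/64 -7/4 -3/2 -1 0 } = simplest -7277/4096
rrbrrbbbrrbrrbr: Left { -2 -15/8 -29/16 -57/32 -455/256 -3639/2048 }, Right { -7277/4096 -1819/1024 -909/512 -227/128 -113/64 -7/4 -3/2 -1 0 } = simplest -14555/8192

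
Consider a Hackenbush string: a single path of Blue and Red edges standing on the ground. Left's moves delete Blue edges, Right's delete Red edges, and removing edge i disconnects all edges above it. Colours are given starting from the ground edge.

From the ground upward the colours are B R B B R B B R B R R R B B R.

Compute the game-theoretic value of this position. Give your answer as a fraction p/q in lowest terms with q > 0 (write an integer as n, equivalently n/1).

Recurse on prefixes of the 15-edge string B R B B R B B R B R R R B B R:
edge 1 of 15 (B): { 0 |  } => 1
edge 2 of 15 (R): { 0 | 1 } => 1/2
edge 3 of 15 (B): { 0,1/2 | 1 } => 3/4
edge 4 of 15 (B): { 0,1/2,3/4 | 1 } => 7/8
edge 5 of 15 (R): { 0,1/2,3/4 | 7/8,1 } => 13/16
edge 6 of 15 (B): { 0,1/2,3/4,13/16 | 7/8,1 } => 27/32
edge 7 of 15 (B): { 0,1/2,3/4,13/16,27/32 | 7/8,1 } => 55/64
edge 8 of 15 (R): { 0,1/2,3/4,13/16,27/32 | 55/64,7/8,1 } => 109/128
edge 9 of 15 (B): { 0,1/2,3/4,13/16,27/32,109/128 | 55/64,7/8,1 } => 219/256
edge 10 of 15 (R): { 0,1/2,3/4,13/16,27/32,109/128 | 219/256,55/64,7/8,1 } => 437/512
edge 11 of 15 (R): { 0,1/2,3/4,13/16,27/32,109/128 | 437/512,219/256,55/64,7/8,1 } => 873/1024
edge 12 of 15 (R): { 0,1/2,3/4,13/16,27/32,109/128 | 873/1024,437/512,219/256,55/64,7/8,1 } => 1745/2048
edge 13 of 15 (B): { 0,1/2,3/4,13/16,27/32,109/128,1745/2048 | 873/1024,437/512,219/256,55/64,7/8,1 } => 3491/4096
edge 14 of 15 (B): { 0,1/2,3/4,13/16,27/32,109/128,1745/2048,3491/4096 | 873/1024,437/512,219/256,55/64,7/8,1 } => 6983/8192
edge 15 of 15 (R): { 0,1/2,3/4,13/16,27/32,109/128,1745/2048,3491/4096 | 6983/8192,873/1024,437/512,219/256,55/64,7/8,1 } => 13965/16384

13965/16384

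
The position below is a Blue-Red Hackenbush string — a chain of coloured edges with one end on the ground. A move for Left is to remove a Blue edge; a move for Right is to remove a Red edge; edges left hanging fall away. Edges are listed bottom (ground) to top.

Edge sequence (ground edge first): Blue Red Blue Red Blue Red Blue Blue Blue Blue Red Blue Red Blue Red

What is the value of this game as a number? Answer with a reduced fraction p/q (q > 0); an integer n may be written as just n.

G(B) = { 0 | (no moves) } = 1
G(BR) = { 0 | 1 } = 1/2
G(BRB) = { 0 1/2 | 1 } = 3/4
G(BRBR) = { 0 1/2 | 3/4 1 } = 5/8
G(BRBRB) = { 0 1/2 5/8 | 3/4 1 } = 11/16
G(BRBRBR) = { 0 1/2 5/8 | 11/16 3/4 1 } = 21/32
G(BRBRBRB) = { 0 1/2 5/8 21/32 | 11/16 3/4 1 } = 43/64
G(BRBRBRBB) = { 0 1/2 5/8 21/32 43/64 | 11/16 3/4 1 } = 87/128
G(BRBRBRBBB) = { 0 1/2 5/8 21/32 43/64 87/128 | 11/16 3/4 1 } = 175/256
G(BRBRBRBBBB) = { 0 1/2 5/8 21/32 43/64 87/128 175/256 | 11/16 3/4 1 } = 351/512
G(BRBRBRBBBBR) = { 0 1/2 5/8 21/32 43/64 87/128 175/256 | 351/512 11/16 3/4 1 } = 701/1024
G(BRBRBRBBBBRB) = { 0 1/2 5/8 21/32 43/64 87/128 175/256 701/1024 | 351/512 11/16 3/4 1 } = 1403/2048
G(BRBRBRBBBBRBR) = { 0 1/2 5/8 21/32 43/64 87/128 175/256 701/1024 | 1403/2048 351/512 11/16 3/4 1 } = 2805/4096
G(BRBRBRBBBBRBRB) = { 0 1/2 5/8 21/32 43/64 87/128 175/256 701/1024 2805/4096 | 1403/2048 351/512 11/16 3/4 1 } = 5611/8192
G(BRBRBRBBBBRBRBR) = { 0 1/2 5/8 21/32 43/64 87/128 175/256 701/1024 2805/4096 | 5611/8192 1403/2048 351/512 11/16 3/4 1 } = 11221/16384

11221/16384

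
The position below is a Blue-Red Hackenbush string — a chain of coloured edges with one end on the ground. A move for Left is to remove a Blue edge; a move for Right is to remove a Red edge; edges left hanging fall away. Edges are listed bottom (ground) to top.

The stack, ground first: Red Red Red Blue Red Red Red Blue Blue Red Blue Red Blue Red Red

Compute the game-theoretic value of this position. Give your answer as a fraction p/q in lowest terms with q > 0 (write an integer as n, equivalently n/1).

-11863/4096

Recurse on prefixes of the 15-edge string Red Red Red Blue Red Red Red Blue Blue Red Blue Red Blue Red Red:
edge 1 of 15 (Red): {  | 0 } = -1
edge 2 of 15 (Red): {  | -1, 0 } = -2
edge 3 of 15 (Red): {  | -2, -1, 0 } = -3
edge 4 of 15 (Blue): { -3 | -2, -1, 0 } = -5/2
edge 5 of 15 (Red): { -3 | -5/2, -2, -1, 0 } = -11/4
edge 6 of 15 (Red): { -3 | -11/4, -5/2, -2, -1, 0 } = -23/8
edge 7 of 15 (Red): { -3 | -23/8, -11/4, -5/2, -2, -1, 0 } = -47/16
edge 8 of 15 (Blue): { -3, -47/16 | -23/8, -11/4, -5/2, -2, -1, 0 } = -93/32
edge 9 of 15 (Blue): { -3, -47/16, -93/32 | -23/8, -11/4, -5/2, -2, -1, 0 } = -185/64
edge 10 of 15 (Red): { -3, -47/16, -93/32 | -185/64, -23/8, -11/4, -5/2, -2, -1, 0 } = -371/128
edge 11 of 15 (Blue): { -3, -47/16, -93/32, -371/128 | -185/64, -23/8, -11/4, -5/2, -2, -1, 0 } = -741/256
edge 12 of 15 (Red): { -3, -47/16, -93/32, -371/128 | -741/256, -185/64, -23/8, -11/4, -5/2, -2, -1, 0 } = -1483/512
edge 13 of 15 (Blue): { -3, -47/16, -93/32, -371/128, -1483/512 | -741/256, -185/64, -23/8, -11/4, -5/2, -2, -1, 0 } = -2965/1024
edge 14 of 15 (Red): { -3, -47/16, -93/32, -371/128, -1483/512 | -2965/1024, -741/256, -185/64, -23/8, -11/4, -5/2, -2, -1, 0 } = -5931/2048
edge 15 of 15 (Red): { -3, -47/16, -93/32, -371/128, -1483/512 | -5931/2048, -2965/1024, -741/256, -185/64, -23/8, -11/4, -5/2, -2, -1, 0 } = -11863/4096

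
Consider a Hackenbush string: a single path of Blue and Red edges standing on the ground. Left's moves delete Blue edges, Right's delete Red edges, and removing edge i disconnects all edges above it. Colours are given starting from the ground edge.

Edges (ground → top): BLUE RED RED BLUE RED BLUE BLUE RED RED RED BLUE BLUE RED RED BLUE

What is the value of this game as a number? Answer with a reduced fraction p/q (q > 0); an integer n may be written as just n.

edge 1 of 15 (BLUE): { 0 |  } so 1
edge 2 of 15 (RED): { 0 | 1 } so 1/2
edge 3 of 15 (RED): { 0 | 1/2 1 } so 1/4
edge 4 of 15 (BLUE): { 0 1/4 | 1/2 1 } so 3/8
edge 5 of 15 (RED): { 0 1/4 | 3/8 1/2 1 } so 5/16
edge 6 of 15 (BLUE): { 0 1/4 5/16 | 3/8 1/2 1 } so 11/32
edge 7 of 15 (BLUE): { 0 1/4 5/16 11/32 | 3/8 1/2 1 } so 23/64
edge 8 of 15 (RED): { 0 1/4 5/16 11/32 | 23/64 3/8 1/2 1 } so 45/128
edge 9 of 15 (RED): { 0 1/4 5/16 11/32 | 45/128 23/64 3/8 1/2 1 } so 89/256
edge 10 of 15 (RED): { 0 1/4 5/16 11/32 | 89/256 45/128 23/64 3/8 1/2 1 } so 177/512
edge 11 of 15 (BLUE): { 0 1/4 5/16 11/32 177/512 | 89/256 45/128 23/64 3/8 1/2 1 } so 355/1024
edge 12 of 15 (BLUE): { 0 1/4 5/16 11/32 177/512 355/1024 | 89/256 45/128 23/64 3/8 1/2 1 } so 711/2048
edge 13 of 15 (RED): { 0 1/4 5/16 11/32 177/512 355/1024 | 711/2048 89/256 45/128 23/64 3/8 1/2 1 } so 1421/4096
edge 14 of 15 (RED): { 0 1/4 5/16 11/32 177/512 355/1024 | 1421/4096 711/2048 89/256 45/128 23/64 3/8 1/2 1 } so 2841/8192
edge 15 of 15 (BLUE): { 0 1/4 5/16 11/32 177/512 355/1024 2841/8192 | 1421/4096 711/2048 89/256 45/128 23/64 3/8 1/2 1 } so 5683/16384

5683/16384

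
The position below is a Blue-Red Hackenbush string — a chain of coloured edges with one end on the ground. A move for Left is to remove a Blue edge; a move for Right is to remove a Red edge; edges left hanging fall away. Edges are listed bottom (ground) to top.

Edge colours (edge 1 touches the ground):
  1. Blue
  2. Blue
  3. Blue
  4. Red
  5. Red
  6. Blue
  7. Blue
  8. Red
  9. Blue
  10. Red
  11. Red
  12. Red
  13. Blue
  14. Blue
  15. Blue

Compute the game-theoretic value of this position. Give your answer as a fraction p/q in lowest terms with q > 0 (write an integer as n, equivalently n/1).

v(B) = { 0 | — } → 1
v(BB) = { 0; 1 | — } → 2
v(BBB) = { 0; 1; 2 | — } → 3
v(BBBR) = { 0; 1; 2 | 3 } → 5/2
v(BBBRR) = { 0; 1; 2 | 5/2; 3 } → 9/4
v(BBBRRB) = { 0; 1; 2; 9/4 | 5/2; 3 } → 19/8
v(BBBRRBB) = { 0; 1; 2; 9/4; 19/8 | 5/2; 3 } → 39/16
v(BBBRRBBR) = { 0; 1; 2; 9/4; 19/8 | 39/16; 5/2; 3 } → 77/32
v(BBBRRBBRB) = { 0; 1; 2; 9/4; 19/8; 77/32 | 39/16; 5/2; 3 } → 155/64
v(BBBRRBBRBR) = { 0; 1; 2; 9/4; 19/8; 77/32 | 155/64; 39/16; 5/2; 3 } → 309/128
v(BBBRRBBRBRR) = { 0; 1; 2; 9/4; 19/8; 77/32 | 309/128; 155/64; 39/16; 5/2; 3 } → 617/256
v(BBBRRBBRBRRR) = { 0; 1; 2; 9/4; 19/8; 77/32 | 617/256; 309/128; 155/64; 39/16; 5/2; 3 } → 1233/512
v(BBBRRBBRBRRRB) = { 0; 1; 2; 9/4; 19/8; 77/32; 1233/512 | 617/256; 309/128; 155/64; 39/16; 5/2; 3 } → 2467/1024
v(BBBRRBBRBRRRBB) = { 0; 1; 2; 9/4; 19/8; 77/32; 1233/512; 2467/1024 | 617/256; 309/128; 155/64; 39/16; 5/2; 3 } → 4935/2048
v(BBBRRBBRBRRRBBB) = { 0; 1; 2; 9/4; 19/8; 77/32; 1233/512; 2467/1024; 4935/2048 | 617/256; 309/128; 155/64; 39/16; 5/2; 3 } → 9871/4096

9871/4096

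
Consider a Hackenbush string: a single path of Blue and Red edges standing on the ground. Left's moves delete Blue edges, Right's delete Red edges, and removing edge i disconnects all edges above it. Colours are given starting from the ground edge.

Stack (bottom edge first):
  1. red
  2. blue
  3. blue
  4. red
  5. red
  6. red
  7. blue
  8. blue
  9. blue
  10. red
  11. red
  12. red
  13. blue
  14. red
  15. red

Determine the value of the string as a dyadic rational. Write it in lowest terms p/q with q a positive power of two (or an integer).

Prefix values for red blue blue red red red blue blue blue red red red blue red red via {L|R} + simplicity:
step 1: add red to get r; options L={ · } R={ 0 } — -1
step 2: add blue to get rb; options L={ -1 } R={ 0 } — -1/2
step 3: add blue to get rbb; options L={ -1; -1/2 } R={ 0 } — -1/4
step 4: add red to get rbbr; options L={ -1; -1/2 } R={ -1/4; 0 } — -3/8
step 5: add red to get rbbrr; options L={ -1; -1/2 } R={ -3/8; -1/4; 0 } — -7/16
step 6: add red to get rbbrrr; options L={ -1; -1/2 } R={ -7/16; -3/8; -1/4; 0 } — -15/32
step 7: add blue to get rbbrrrb; options L={ -1; -1/2; -15/32 } R={ -7/16; -3/8; -1/4; 0 } — -29/64
step 8: add blue to get rbbrrrbb; options L={ -1; -1/2; -15/32; -29/64 } R={ -7/16; -3/8; -1/4; 0 } — -57/128
step 9: add blue to get rbbrrrbbb; options L={ -1; -1/2; -15/32; -29/64; -57/128 } R={ -7/16; -3/8; -1/4; 0 } — -113/256
step 10: add red to get rbbrrrbbbr; options L={ -1; -1/2; -15/32; -29/64; -57/128 } R={ -113/256; -7/16; -3/8; -1/4; 0 } — -227/512
step 11: add red to get rbbrrrbbbrr; options L={ -1; -1/2; -15/32; -29/64; -57/128 } R={ -227/512; -113/256; -7/16; -3/8; -1/4; 0 } — -455/1024
step 12: add red to get rbbrrrbbbrrr; options L={ -1; -1/2; -15/32; -29/64; -57/128 } R={ -455/1024; -227/512; -113/256; -7/16; -3/8; -1/4; 0 } — -911/2048
step 13: add blue to get rbbrrrbbbrrrb; options L={ -1; -1/2; -15/32; -29/64; -57/128; -911/2048 } R={ -455/1024; -227/512; -113/256; -7/16; -3/8; -1/4; 0 } — -1821/4096
step 14: add red to get rbbrrrbbbrrrbr; options L={ -1; -1/2; -15/32; -29/64; -57/128; -911/2048 } R={ -1821/4096; -455/1024; -227/512; -113/256; -7/16; -3/8; -1/4; 0 } — -3643/8192
step 15: add red to get rbbrrrbbbrrrbrr; options L={ -1; -1/2; -15/32; -29/64; -57/128; -911/2048 } R={ -3643/8192; -1821/4096; -455/1024; -227/512; -113/256; -7/16; -3/8; -1/4; 0 } — -7287/16384

-7287/16384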